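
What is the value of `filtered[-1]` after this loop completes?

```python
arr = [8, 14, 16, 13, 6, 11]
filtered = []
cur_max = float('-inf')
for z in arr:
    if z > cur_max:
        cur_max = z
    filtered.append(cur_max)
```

Running max ends at 16
`filtered` takes the values: [] → [8] → [8, 14] → [8, 14, 16] → [8, 14, 16, 16] → [8, 14, 16, 16, 16] → [8, 14, 16, 16, 16, 16]
So `filtered[-1]` = 16

Answer: 16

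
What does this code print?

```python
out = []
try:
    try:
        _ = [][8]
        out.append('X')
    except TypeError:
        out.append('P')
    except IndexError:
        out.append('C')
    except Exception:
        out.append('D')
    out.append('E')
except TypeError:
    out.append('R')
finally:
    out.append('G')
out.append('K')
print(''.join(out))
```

Execution trace: 'C' (inner except IndexError) → 'E' (try body, no exception) → 'G' (finally) → 'K' (after the try/except). Output: CEGK

Answer: CEGK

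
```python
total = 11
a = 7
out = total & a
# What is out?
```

Trace:
`total = 11` → total = 11
`a = 7` → a = 7
`out = total & a` → out = 3
So out = 3

Answer: 3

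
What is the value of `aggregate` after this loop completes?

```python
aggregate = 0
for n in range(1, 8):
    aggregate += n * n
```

Sum of squares 1² to 7² = 140
`aggregate` takes the values: 0 → 1 → 5 → 14 → 30 → 55 → 91 → 140

Answer: 140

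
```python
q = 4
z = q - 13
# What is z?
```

Trace:
`q = 4` → q = 4
`z = q - 13` → z = -9
So z = -9

Answer: -9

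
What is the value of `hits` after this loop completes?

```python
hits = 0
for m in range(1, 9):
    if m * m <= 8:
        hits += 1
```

Count numbers where m² ≤ 8
`hits` takes the values: 0 → 1 → 2

Answer: 2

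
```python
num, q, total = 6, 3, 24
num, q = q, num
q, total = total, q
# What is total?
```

Trace:
`num, q, total = 6, 3, 24` → num = 6; q = 3; total = 24
`num, q = q, num` → num = 3; q = 6
`q, total = total, q` → q = 24; total = 6
So total = 6

Answer: 6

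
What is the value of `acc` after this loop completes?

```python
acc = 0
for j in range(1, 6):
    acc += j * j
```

Sum of squares 1² to 5² = 55
`acc` takes the values: 0 → 1 → 5 → 14 → 30 → 55

Answer: 55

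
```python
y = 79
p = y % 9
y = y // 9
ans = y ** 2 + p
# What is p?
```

Trace:
`y = 79` → y = 79
`p = y % 9` → p = 7
`y = y // 9` → y = 8
`ans = y ** 2 + p` → ans = 71
So p = 7

Answer: 7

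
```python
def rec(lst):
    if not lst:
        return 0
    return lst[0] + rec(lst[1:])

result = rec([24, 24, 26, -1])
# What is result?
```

24 + 24 + 26 + (-1) + 0 = 73

Answer: 73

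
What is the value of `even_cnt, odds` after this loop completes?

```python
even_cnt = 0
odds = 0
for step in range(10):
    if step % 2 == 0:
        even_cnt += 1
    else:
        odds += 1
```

Count evens and odds in range(10)
`even_cnt, odds` takes the values: (0, 0) → (1, 0) → (1, 1) → (2, 1) → (2, 2) → (3, 2) → (3, 3) → (4, 3) → (4, 4) → (5, 4) → (5, 5)

Answer: 5, 5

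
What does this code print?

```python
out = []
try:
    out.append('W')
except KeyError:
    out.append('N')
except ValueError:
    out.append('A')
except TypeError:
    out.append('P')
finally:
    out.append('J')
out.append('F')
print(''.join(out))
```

Execution trace: 'W' (try body, no exception) → 'J' (finally) → 'F' (after the try/except). Output: WJF

Answer: WJF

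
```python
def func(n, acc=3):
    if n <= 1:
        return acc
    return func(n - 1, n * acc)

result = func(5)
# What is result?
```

Accumulator trace (n, acc): (5, 3) -> (4, 15) -> (3, 60) -> (2, 180) -> (1, 360) -> return 360

Answer: 360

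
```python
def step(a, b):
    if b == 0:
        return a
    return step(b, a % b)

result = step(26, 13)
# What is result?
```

step(26, 13) -> step(13, 0) -> 13

Answer: 13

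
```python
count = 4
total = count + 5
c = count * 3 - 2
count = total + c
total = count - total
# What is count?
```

Trace:
`count = 4` → count = 4
`total = count + 5` → total = 9
`c = count * 3 - 2` → c = 10
`count = total + c` → count = 19
`total = count - total` → total = 10
So count = 19

Answer: 19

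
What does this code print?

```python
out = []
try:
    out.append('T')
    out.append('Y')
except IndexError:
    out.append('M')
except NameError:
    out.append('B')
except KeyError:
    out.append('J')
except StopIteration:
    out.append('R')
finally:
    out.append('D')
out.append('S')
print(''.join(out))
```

Execution trace: 'T' (try body) → 'Y' (try body, no exception) → 'D' (finally) → 'S' (after the try/except). Output: TYDS

Answer: TYDS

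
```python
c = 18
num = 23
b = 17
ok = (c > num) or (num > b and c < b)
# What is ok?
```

Trace:
`c = 18` → c = 18
`num = 23` → num = 23
`b = 17` → b = 17
`ok = (c > num) or (num > b and c < b)` → ok = False
So ok = False

Answer: False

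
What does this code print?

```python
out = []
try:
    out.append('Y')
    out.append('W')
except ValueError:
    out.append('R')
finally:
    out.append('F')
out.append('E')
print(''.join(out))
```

Execution trace: 'Y' (try body) → 'W' (try body, no exception) → 'F' (finally) → 'E' (after the try/except). Output: YWFE

Answer: YWFE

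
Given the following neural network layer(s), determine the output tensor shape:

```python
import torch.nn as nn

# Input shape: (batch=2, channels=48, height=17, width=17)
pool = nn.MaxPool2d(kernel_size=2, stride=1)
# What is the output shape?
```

Input: (2, 48, 17, 17) -> Output: (2, 48, 16, 16)

Answer: (2, 48, 16, 16)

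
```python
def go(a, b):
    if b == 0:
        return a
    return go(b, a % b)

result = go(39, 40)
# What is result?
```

go(39, 40) -> go(40, 39) -> go(39, 1) -> go(1, 0) -> 1

Answer: 1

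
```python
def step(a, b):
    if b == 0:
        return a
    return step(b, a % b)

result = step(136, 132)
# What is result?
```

step(136, 132) -> step(132, 4) -> step(4, 0) -> 4

Answer: 4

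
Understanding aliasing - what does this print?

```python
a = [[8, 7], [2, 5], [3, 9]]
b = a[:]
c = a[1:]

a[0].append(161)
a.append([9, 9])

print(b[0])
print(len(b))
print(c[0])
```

Key concept: slice with nested mutation.
Step by step:
`a = [[8, 7], [2, 5], [3, 9]]` → a = [[8, 7], [2, 5], [3, 9]]
`b = a[:]` → b = [[8, 7], [2, 5], [3, 9]]
`c = a[1:]` → c = [[2, 5], [3, 9]]
`a[0].append(161)` → a = [[8, 7, 161], [2, 5], [3, 9]]; b = [[8, 7, 161], [2, 5], [3, 9]]
`a.append([9, 9])` → a = [[8, 7, 161], [2, 5], [3, 9], [9, 9]]
`print(b[0])` → prints [8, 7, 161]
`print(len(b))` → prints 3
`print(c[0])` → prints [2, 5]

Answer:
[8, 7, 161]
3
[2, 5]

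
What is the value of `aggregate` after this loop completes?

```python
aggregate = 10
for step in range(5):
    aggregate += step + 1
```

Start at 10, add 1 to 5 = 25
`aggregate` takes the values: 10 → 11 → 13 → 16 → 20 → 25

Answer: 25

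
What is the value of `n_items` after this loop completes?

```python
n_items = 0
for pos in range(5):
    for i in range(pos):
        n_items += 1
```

Triangle number: 0+1+2+...+4
`n_items` takes the values: 0 → 1 → 2 → 3 → 4 → 5 → 6 → 7 → 8 → 9 → 10

Answer: 10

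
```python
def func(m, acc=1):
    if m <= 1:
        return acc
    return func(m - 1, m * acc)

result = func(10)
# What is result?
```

Accumulator trace (n, acc): (10, 1) -> (9, 10) -> (8, 90) -> (7, 720) -> (6, 5040) -> (5, 30240) -> (4, 151200) -> (3, 604800) -> (2, 1814400) -> (1, 3628800) -> return 3628800

Answer: 3628800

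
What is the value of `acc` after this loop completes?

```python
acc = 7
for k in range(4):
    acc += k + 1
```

Start at 7, add 1 to 4 = 17
`acc` takes the values: 7 → 8 → 10 → 13 → 17

Answer: 17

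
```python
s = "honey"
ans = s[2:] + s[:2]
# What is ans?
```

Trace:
`s = "honey"` → s = 'honey'
`ans = s[2:] + s[:2]` → ans = 'neyho'
So ans = 'neyho'

Answer: 'neyho'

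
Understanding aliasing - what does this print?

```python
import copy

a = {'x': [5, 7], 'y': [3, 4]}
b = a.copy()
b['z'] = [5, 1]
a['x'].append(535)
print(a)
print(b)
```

Key concept: shallow copy of dict with mutable values.
Step by step:
`a = {'x': [5, 7], 'y': [3, 4]}` → a = {'x': [5, 7], 'y': [3, 4]}
`b = a.copy()` → b = {'x': [5, 7], 'y': [3, 4]}
`b['z'] = [5, 1]` → b = {'x': [5, 7], 'y': [3, 4], 'z': [5, 1]}
`a['x'].append(535)` → a = {'x': [5, 7, 535], 'y': [3, 4]}; b = {'x': [5, 7, 535], 'y': [3, 4], 'z': [5, 1]}
`print(a)` → prints {'x': [5, 7, 535], 'y': [3, 4]}
`print(b)` → prints {'x': [5, 7, 535], 'y': [3, 4], 'z': [5, 1]}

Answer:
{'x': [5, 7, 535], 'y': [3, 4]}
{'x': [5, 7, 535], 'y': [3, 4], 'z': [5, 1]}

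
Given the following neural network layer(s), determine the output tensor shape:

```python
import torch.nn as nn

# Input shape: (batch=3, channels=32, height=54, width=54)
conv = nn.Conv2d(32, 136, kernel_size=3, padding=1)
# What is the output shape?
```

Input: (3, 32, 54, 54) -> Output: (3, 136, 54, 54)

Answer: (3, 136, 54, 54)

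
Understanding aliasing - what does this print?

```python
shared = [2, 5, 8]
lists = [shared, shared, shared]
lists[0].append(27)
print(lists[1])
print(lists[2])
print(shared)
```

Key concept: list of same reference.
Step by step:
`shared = [2, 5, 8]` → shared = [2, 5, 8]
`lists = [shared, shared, shared]` → lists = [[2, 5, 8], [2, 5, 8], [2, 5, 8]]
`lists[0].append(27)` → shared = [2, 5, 8, 27]; lists = [[2, 5, 8, 27], [2, 5, 8, 27], [2, 5, 8, 27]]
`print(lists[1])` → prints [2, 5, 8, 27]
`print(lists[2])` → prints [2, 5, 8, 27]
`print(shared)` → prints [2, 5, 8, 27]

Answer:
[2, 5, 8, 27]
[2, 5, 8, 27]
[2, 5, 8, 27]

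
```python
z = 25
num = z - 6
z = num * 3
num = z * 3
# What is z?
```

Trace:
`z = 25` → z = 25
`num = z - 6` → num = 19
`z = num * 3` → z = 57
`num = z * 3` → num = 171
So z = 57

Answer: 57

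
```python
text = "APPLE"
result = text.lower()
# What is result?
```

Trace:
`text = "APPLE"` → text = 'APPLE'
`result = text.lower()` → result = 'apple'
So result = 'apple'

Answer: 'apple'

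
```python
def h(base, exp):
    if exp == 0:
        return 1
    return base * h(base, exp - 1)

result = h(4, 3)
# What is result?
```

h(4, 3) = 4 * 4 * 4 = 64

Answer: 64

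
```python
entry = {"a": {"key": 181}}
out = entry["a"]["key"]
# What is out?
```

Trace:
`entry = {"a": {"key": 181}}` → entry = {'a': {'key': 181}}
`out = entry["a"]["key"]` → out = 181
So out = 181

Answer: 181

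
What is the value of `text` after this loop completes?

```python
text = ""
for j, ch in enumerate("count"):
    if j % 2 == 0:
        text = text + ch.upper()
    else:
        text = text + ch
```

Uppercase even positions in 'count'
`text` takes the values: "" → "C" → "Co" → "CoU" → "CoUn" → "CoUnT"

Answer: "CoUnT"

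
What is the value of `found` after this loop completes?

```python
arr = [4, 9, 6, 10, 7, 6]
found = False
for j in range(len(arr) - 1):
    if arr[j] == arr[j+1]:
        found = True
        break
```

Check consecutive duplicates in [4, 9, 6, 10, 7, 6]
`found` takes the values: False

Answer: False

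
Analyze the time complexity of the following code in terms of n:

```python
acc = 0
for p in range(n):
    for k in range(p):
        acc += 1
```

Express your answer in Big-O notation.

Each loop level contributes: n × n. Multiplying the contributions gives O(n^2).

Answer: O(n^2)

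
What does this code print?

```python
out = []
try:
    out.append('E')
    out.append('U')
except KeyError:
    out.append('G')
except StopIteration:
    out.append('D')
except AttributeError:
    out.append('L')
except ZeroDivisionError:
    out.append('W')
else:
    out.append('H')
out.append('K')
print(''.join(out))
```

Execution trace: 'E' (try body) → 'U' (try body, no exception) → 'H' (else) → 'K' (after the try/except). Output: EUHK

Answer: EUHK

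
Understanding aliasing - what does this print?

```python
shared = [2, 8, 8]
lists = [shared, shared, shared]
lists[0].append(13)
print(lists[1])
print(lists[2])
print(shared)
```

Key concept: list of same reference.
Step by step:
`shared = [2, 8, 8]` → shared = [2, 8, 8]
`lists = [shared, shared, shared]` → lists = [[2, 8, 8], [2, 8, 8], [2, 8, 8]]
`lists[0].append(13)` → shared = [2, 8, 8, 13]; lists = [[2, 8, 8, 13], [2, 8, 8, 13], [2, 8, 8, 13]]
`print(lists[1])` → prints [2, 8, 8, 13]
`print(lists[2])` → prints [2, 8, 8, 13]
`print(shared)` → prints [2, 8, 8, 13]

Answer:
[2, 8, 8, 13]
[2, 8, 8, 13]
[2, 8, 8, 13]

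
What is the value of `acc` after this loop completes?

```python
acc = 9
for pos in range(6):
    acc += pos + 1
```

Start at 9, add 1 to 6 = 30
`acc` takes the values: 9 → 10 → 12 → 15 → 19 → 24 → 30

Answer: 30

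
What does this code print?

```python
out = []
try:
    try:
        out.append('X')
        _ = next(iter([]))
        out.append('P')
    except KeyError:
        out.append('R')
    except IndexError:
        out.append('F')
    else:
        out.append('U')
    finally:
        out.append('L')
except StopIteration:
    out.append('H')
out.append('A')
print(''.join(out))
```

Execution trace: 'X' (try body) → 'L' (finally) → 'H' (outer except StopIteration) → 'A' (after the try/except). Output: XLHA

Answer: XLHA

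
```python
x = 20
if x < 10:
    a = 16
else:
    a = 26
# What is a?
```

Trace:
`x = 20` → x = 20
`if x < 10: ...` → x < 10 is False, take else branch → a = 26
So a = 26

Answer: 26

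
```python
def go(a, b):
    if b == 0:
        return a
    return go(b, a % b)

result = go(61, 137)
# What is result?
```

go(61, 137) -> go(137, 61) -> go(61, 15) -> go(15, 1) -> go(1, 0) -> 1

Answer: 1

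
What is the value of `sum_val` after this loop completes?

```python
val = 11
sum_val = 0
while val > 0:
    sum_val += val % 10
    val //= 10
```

Sum digits of 11
`sum_val` takes the values: 0 → 1 → 2

Answer: 2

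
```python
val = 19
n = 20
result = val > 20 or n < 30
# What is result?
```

Trace:
`val = 19` → val = 19
`n = 20` → n = 20
`result = val > 20 or n < 30` → result = True
So result = True

Answer: True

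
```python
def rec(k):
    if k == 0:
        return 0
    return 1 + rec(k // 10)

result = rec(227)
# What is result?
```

Count of digits of 227: 3

Answer: 3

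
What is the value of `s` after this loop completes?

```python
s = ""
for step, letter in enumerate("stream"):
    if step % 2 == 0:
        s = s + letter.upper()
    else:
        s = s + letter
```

Uppercase even positions in 'stream'
`s` takes the values: "" → "S" → "St" → "StR" → "StRe" → "StReA" → "StReAm"

Answer: "StReAm"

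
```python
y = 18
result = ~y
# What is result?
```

Trace:
`y = 18` → y = 18
`result = ~y` → result = -19
So result = -19

Answer: -19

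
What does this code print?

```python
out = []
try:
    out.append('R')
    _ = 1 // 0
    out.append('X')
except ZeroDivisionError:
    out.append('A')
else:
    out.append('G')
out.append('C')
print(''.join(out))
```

Execution trace: 'R' (try body) → 'A' (except ZeroDivisionError) → 'C' (after the try/except). Output: RAC

Answer: RAC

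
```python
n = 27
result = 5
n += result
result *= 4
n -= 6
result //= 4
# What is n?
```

Trace:
`n = 27` → n = 27
`result = 5` → result = 5
`n += result` → n = 32
`result *= 4` → result = 20
`n -= 6` → n = 26
`result //= 4` → result = 5
So n = 26

Answer: 26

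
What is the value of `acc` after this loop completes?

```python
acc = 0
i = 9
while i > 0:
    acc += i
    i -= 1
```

Sum 9 down to 1
`acc` takes the values: 0 → 9 → 17 → 24 → 30 → 35 → 39 → 42 → 44 → 45

Answer: 45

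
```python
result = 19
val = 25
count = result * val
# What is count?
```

Trace:
`result = 19` → result = 19
`val = 25` → val = 25
`count = result * val` → count = 475
So count = 475

Answer: 475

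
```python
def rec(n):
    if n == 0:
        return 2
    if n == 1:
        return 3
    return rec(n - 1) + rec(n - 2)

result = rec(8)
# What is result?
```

Build up from base cases: rec(0)=2, rec(1)=3, rec(2)=5, rec(3)=8, rec(4)=13, rec(5)=21, rec(6)=34, ..., rec(8)=89

Answer: 89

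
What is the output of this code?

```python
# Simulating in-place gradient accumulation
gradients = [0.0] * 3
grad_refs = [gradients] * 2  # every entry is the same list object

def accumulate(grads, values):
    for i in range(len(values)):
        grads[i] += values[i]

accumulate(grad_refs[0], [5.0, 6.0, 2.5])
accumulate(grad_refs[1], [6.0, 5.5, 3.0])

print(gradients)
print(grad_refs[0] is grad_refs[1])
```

Key concept: gradient accumulation aliasing.
Step by step:
`gradients = [0.0] * 3` → gradients = [0.0, 0.0, 0.0]
`grad_refs = [gradients] * 2` → grad_refs = [[0.0, 0.0, 0.0], [0.0, 0.0, 0.0]]
`accumulate(grad_refs[0], [5.0, 6.0, 2.5])` → gradients = [5.0, 6.0, 2.5]; grad_refs = [[5.0, 6.0, 2.5], [5.0, 6.0, 2.5]]
`accumulate(grad_refs[1], [6.0, 5.5, 3.0])` → gradients = [11.0, 11.5, 5.5]; grad_refs = [[11.0, 11.5, 5.5], [11.0, 11.5, 5.5]]
`print(gradients)` → prints [11.0, 11.5, 5.5]
`print(grad_refs[0] is grad_refs[1])` → prints True

Answer:
[11.0, 11.5, 5.5]
True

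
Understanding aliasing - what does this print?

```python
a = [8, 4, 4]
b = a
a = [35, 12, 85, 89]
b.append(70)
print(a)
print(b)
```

Key concept: rebinding vs mutation: a is rebound to a new list, b still points at the original.
Step by step:
`a = [8, 4, 4]` → a = [8, 4, 4]
`b = a` → b = [8, 4, 4] (same object as a)
`a = [35, 12, 85, 89]` → a = [35, 12, 85, 89]
`b.append(70)` → b = [8, 4, 4, 70]
`print(a)` → prints [35, 12, 85, 89]
`print(b)` → prints [8, 4, 4, 70]

Answer:
[35, 12, 85, 89]
[8, 4, 4, 70]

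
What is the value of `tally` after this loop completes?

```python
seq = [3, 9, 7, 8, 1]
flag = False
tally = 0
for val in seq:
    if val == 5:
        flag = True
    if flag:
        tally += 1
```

Count elements after first 5 in [3, 9, 7, 8, 1]
`tally` takes the values: 0

Answer: 0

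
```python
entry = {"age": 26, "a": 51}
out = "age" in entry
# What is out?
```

Trace:
`entry = {"age": 26, "a": 51}` → entry = {'age': 26, 'a': 51}
`out = "age" in entry` → out = True
So out = True

Answer: True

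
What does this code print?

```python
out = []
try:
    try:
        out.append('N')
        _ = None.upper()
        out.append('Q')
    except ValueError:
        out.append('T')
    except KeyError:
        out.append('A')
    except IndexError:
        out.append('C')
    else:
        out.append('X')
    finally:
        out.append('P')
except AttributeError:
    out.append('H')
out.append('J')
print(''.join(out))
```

Execution trace: 'N' (inner try body) → 'P' (inner finally) → 'H' (outer except AttributeError) → 'J' (after the try/except). Output: NPHJ

Answer: NPHJ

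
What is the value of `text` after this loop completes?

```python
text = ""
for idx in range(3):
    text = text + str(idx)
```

Concatenate digits 0 to 2
`text` takes the values: "" → "0" → "01" → "012"

Answer: "012"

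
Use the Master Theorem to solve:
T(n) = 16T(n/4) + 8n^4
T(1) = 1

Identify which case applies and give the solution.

a=16, b=4, f(n)=8n^4. log_4(16) = 2. Since c=4 > 2 and the regularity condition holds (16(n/4)^4 = (16/4^4)n^4 with 16/4^4 < 1), Case 3 applies: T(n) = Θ(f(n)) = O(n^4).

Answer: O(n^4) - Case 3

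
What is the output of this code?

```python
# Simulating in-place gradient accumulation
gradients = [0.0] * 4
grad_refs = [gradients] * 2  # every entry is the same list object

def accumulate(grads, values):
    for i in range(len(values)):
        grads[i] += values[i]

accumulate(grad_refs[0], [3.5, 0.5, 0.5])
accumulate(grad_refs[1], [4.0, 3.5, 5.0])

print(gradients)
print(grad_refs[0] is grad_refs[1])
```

Key concept: gradient accumulation aliasing.
Step by step:
`gradients = [0.0] * 4` → gradients = [0.0, 0.0, 0.0, 0.0]
`grad_refs = [gradients] * 2` → grad_refs = [[0.0, 0.0, 0.0, 0.0], [0.0, 0.0, 0.0, 0.0]]
`accumulate(grad_refs[0], [3.5, 0.5, 0.5])` → gradients = [3.5, 0.5, 0.5, 0.0]; grad_refs = [[3.5, 0.5, 0.5, 0.0], [3.5, 0.5, 0.5, 0.0]]
`accumulate(grad_refs[1], [4.0, 3.5, 5.0])` → gradients = [7.5, 4.0, 5.5, 0.0]; grad_refs = [[7.5, 4.0, 5.5, 0.0], [7.5, 4.0, 5.5, 0.0]]
`print(gradients)` → prints [7.5, 4.0, 5.5, 0.0]
`print(grad_refs[0] is grad_refs[1])` → prints True

Answer:
[7.5, 4.0, 5.5, 0.0]
True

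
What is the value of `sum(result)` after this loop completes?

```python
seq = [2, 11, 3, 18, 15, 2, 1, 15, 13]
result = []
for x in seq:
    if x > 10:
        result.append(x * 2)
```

Sum of doubled values > 10
`result` takes the values: [] → [22] → [22, 36] → [22, 36, 30] → [22, 36, 30, 30] → [22, 36, 30, 30, 26]
So `sum(result)` = 144

Answer: 144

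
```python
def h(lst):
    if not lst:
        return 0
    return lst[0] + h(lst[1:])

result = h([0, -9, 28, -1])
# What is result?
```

0 + (-9) + 28 + (-1) + 0 = 18

Answer: 18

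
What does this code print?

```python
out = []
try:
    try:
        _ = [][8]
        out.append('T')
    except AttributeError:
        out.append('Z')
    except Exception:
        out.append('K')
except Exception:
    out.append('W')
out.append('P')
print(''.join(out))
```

Execution trace: 'K' (inner except Exception) → 'P' (after the try/except). Output: KP

Answer: KP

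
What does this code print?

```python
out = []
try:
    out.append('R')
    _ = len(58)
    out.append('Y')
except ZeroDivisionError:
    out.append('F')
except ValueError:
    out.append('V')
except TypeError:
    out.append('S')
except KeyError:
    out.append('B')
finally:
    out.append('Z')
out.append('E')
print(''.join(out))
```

Execution trace: 'R' (try body) → 'S' (except TypeError) → 'Z' (finally) → 'E' (after the try/except). Output: RSZE

Answer: RSZE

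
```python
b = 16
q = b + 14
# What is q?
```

Trace:
`b = 16` → b = 16
`q = b + 14` → q = 30
So q = 30

Answer: 30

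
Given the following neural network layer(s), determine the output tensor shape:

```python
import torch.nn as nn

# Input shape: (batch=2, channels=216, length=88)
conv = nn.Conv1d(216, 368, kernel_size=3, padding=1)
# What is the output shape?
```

Input: (2, 216, 88) -> Output: (2, 368, 88)

Answer: (2, 368, 88)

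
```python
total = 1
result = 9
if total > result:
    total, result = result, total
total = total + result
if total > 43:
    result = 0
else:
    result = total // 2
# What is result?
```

Trace:
`total = 1` → total = 1
`result = 9` → result = 9
`if total > result: ...` → total > result is False → no variable changes
`total = total + result` → total = 10
`if total > 43: ...` → total > 43 is False, take else branch → result = 5
So result = 5

Answer: 5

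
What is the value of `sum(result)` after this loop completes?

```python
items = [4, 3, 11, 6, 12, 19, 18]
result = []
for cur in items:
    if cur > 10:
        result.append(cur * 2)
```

Sum of doubled values > 10
`result` takes the values: [] → [22] → [22, 24] → [22, 24, 38] → [22, 24, 38, 36]
So `sum(result)` = 120

Answer: 120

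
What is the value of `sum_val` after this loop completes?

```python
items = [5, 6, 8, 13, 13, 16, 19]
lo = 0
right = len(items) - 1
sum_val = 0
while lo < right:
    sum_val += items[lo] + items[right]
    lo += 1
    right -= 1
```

Sum of pairs from ends
`sum_val` takes the values: 0 → 24 → 46 → 67

Answer: 67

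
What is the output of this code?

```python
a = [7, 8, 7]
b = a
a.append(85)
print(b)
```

Key concept: basic list aliasing.
Step by step:
`a = [7, 8, 7]` → a = [7, 8, 7]
`b = a` → b = [7, 8, 7] (same object as a)
`a.append(85)` → a = [7, 8, 7, 85] (same object as b); b = [7, 8, 7, 85] (same object as a)
`print(b)` → prints [7, 8, 7, 85]

Answer: [7, 8, 7, 85]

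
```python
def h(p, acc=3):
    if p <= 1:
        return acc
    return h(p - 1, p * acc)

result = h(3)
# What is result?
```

Accumulator trace (n, acc): (3, 3) -> (2, 9) -> (1, 18) -> return 18

Answer: 18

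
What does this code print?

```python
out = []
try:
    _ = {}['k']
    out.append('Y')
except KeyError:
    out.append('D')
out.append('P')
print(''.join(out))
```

Execution trace: 'D' (except KeyError) → 'P' (after the try/except). Output: DP

Answer: DP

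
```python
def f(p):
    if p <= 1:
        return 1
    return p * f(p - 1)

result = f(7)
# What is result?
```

f(7) = 7 * 6 * 5 * 4 * 3 * 2 * 1 = 5040

Answer: 5040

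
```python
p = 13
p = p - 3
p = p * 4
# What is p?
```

Trace:
`p = 13` → p = 13
`p = p - 3` → p = 10
`p = p * 4` → p = 40
So p = 40

Answer: 40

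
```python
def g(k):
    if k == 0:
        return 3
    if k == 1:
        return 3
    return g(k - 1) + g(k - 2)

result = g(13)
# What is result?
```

Build up from base cases: g(0)=3, g(1)=3, g(2)=6, g(3)=9, g(4)=15, g(5)=24, g(6)=39, ..., g(13)=1131

Answer: 1131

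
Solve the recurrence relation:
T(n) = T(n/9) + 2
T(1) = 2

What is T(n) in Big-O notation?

Each step divides n by 9 and adds 2. After log_9(n) steps we reach T(1)=2. So T(n) = 2·log_9(n) + 2 = O(log n).

Answer: O(log n)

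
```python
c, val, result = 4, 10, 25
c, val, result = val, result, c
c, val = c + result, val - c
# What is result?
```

Trace:
`c, val, result = 4, 10, 25` → c = 4; val = 10; result = 25
`c, val, result = val, result, c` → c = 10; val = 25; result = 4
`c, val = c + result, val - c` → c = 14; val = 15
So result = 4

Answer: 4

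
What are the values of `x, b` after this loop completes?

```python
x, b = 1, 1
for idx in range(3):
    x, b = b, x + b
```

Fibonacci: after 3 iterations
`x, b` takes the values: (1, 1) → (1, 2) → (2, 3) → (3, 5)

Answer: 3, 5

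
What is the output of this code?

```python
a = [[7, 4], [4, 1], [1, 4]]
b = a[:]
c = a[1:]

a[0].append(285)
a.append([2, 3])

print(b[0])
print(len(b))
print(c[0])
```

Key concept: slice with nested mutation.
Step by step:
`a = [[7, 4], [4, 1], [1, 4]]` → a = [[7, 4], [4, 1], [1, 4]]
`b = a[:]` → b = [[7, 4], [4, 1], [1, 4]]
`c = a[1:]` → c = [[4, 1], [1, 4]]
`a[0].append(285)` → a = [[7, 4, 285], [4, 1], [1, 4]]; b = [[7, 4, 285], [4, 1], [1, 4]]
`a.append([2, 3])` → a = [[7, 4, 285], [4, 1], [1, 4], [2, 3]]
`print(b[0])` → prints [7, 4, 285]
`print(len(b))` → prints 3
`print(c[0])` → prints [4, 1]

Answer:
[7, 4, 285]
3
[4, 1]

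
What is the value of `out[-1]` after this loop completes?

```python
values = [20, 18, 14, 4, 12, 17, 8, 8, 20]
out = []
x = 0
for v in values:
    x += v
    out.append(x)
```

Cumulative sum ends at 121
`out` takes the values: [] → [20] → [20, 38] → [20, 38, 52] → [20, 38, 52, 56] → [20, 38, 52, 56, 68] → [20, 38, 52, 56, 68, 85] → [20, 38, 52, 56, 68, 85, 93] → [20, 38, 52, 56, 68, 85, 93, 101] → [20, 38, 52, 56, 68, 85, 93, 101, 121]
So `out[-1]` = 121

Answer: 121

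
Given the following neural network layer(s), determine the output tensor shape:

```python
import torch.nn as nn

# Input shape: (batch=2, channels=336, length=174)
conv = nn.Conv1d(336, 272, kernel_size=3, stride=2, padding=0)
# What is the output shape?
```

Input: (2, 336, 174) -> Output: (2, 272, 86)

Answer: (2, 272, 86)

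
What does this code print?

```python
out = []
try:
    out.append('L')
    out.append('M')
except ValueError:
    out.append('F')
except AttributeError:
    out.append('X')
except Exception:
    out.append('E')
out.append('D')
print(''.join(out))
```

Execution trace: 'L' (try body) → 'M' (try body, no exception) → 'D' (after the try/except). Output: LMD

Answer: LMD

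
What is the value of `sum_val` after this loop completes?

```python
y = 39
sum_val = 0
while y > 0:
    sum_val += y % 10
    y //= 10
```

Sum digits of 39
`sum_val` takes the values: 0 → 9 → 12

Answer: 12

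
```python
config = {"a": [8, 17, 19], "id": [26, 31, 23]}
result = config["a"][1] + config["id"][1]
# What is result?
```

Trace:
`config = {"a": [8, 17, 19], "id": [26, 31, 23]}` → config = {'a': [8, 17, 19], 'id': [26, 31, 23]}
`result = config["a"][1] + config["id"][1]` → result = 48
So result = 48

Answer: 48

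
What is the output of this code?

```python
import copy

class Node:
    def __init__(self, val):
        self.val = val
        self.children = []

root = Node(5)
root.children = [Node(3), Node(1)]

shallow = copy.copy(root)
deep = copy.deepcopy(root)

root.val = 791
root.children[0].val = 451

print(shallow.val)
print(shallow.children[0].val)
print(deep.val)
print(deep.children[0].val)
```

Key concept: deep copy with custom objects.
Step by step:
`root = Node(5)` → root = Node(val=5, children=[])
`root.children = [Node(3), Node(1)]` → root = Node(val=5, children=[Node(val=3, children=[]), Node(val=1, children=[])])
`shallow = copy.copy(root)` → shallow = Node(val=5, children=[Node(val=3, children=[]), Node(val=1, children=[])])
`deep = copy.deepcopy(root)` → deep = Node(val=5, children=[Node(val=3, children=[]), Node(val=1, children=[])])
`root.val = 791` → root = Node(val=791, children=[Node(val=3, children=[]), Node(val=1, children=[])])
`root.children[0].val = 451` → root = Node(val=791, children=[Node(val=451, children=[]), Node(val=1, children=[])]); shallow = Node(val=5, children=[Node(val=451, children=[]), Node(val=1, children=[])])
`print(shallow.val)` → prints 5
`print(shallow.children[0].val)` → prints 451
`print(deep.val)` → prints 5
`print(deep.children[0].val)` → prints 3

Answer:
5
451
5
3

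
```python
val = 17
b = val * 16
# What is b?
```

Trace:
`val = 17` → val = 17
`b = val * 16` → b = 272
So b = 272

Answer: 272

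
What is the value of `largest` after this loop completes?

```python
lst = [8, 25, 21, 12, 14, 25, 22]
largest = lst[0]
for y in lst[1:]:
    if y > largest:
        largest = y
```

Maximum of [8, 25, 21, 12, 14, 25, 22]
`largest` takes the values: 8 → 25

Answer: 25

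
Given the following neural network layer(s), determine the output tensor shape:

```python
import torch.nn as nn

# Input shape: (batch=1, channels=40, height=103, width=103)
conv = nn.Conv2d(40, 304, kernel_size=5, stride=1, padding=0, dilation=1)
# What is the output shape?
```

Input: (1, 40, 103, 103) -> Output: (1, 304, 99, 99)

Answer: (1, 304, 99, 99)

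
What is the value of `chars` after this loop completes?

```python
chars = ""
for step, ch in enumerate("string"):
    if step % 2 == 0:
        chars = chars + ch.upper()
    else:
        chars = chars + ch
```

Uppercase even positions in 'string'
`chars` takes the values: "" → "S" → "St" → "StR" → "StRi" → "StRiN" → "StRiNg"

Answer: "StRiNg"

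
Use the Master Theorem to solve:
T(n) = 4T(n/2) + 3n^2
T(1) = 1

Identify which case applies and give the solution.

a=4, b=2, f(n)=3n^2. log_2(4) = 2. Since c=2 = 2, Case 2 applies: T(n) = Θ(n^log_b(a) · log n) = O(n^2 log n).

Answer: O(n^2 log n) - Case 2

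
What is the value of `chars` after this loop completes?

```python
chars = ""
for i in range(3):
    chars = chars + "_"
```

Repeat '_' 3 times
`chars` takes the values: "" → "_" → "__" → "___"

Answer: "___"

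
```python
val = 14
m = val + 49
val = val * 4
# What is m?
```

Trace:
`val = 14` → val = 14
`m = val + 49` → m = 63
`val = val * 4` → val = 56
So m = 63

Answer: 63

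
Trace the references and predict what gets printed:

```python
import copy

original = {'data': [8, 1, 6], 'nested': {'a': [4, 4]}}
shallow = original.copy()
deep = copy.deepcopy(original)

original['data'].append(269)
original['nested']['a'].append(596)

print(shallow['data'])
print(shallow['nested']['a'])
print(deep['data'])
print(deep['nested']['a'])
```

Key concept: comparing shallow vs deep copy.
Step by step:
`original = {'data': [8, 1, 6], 'nested': {'a': [4, 4]}}` → original = {'data': [8, 1, 6], 'nested': {'a': [4, 4]}}
`shallow = original.copy()` → shallow = {'data': [8, 1, 6], 'nested': {'a': [4, 4]}}
`deep = copy.deepcopy(original)` → deep = {'data': [8, 1, 6], 'nested': {'a': [4, 4]}}
`original['data'].append(269)` → original = {'data': [8, 1, 6, 269], 'nested': {'a': [4, 4]}}; shallow = {'data': [8, 1, 6, 269], 'nested': {'a': [4, 4]}}
`original['nested']['a'].append(596)` → original = {'data': [8, 1, 6, 269], 'nested': {'a': [4, 4, 596]}}; shallow = {'data': [8, 1, 6, 269], 'nested': {'a': [4, 4, 596]}}
`print(shallow['data'])` → prints [8, 1, 6, 269]
`print(shallow['nested']['a'])` → prints [4, 4, 596]
`print(deep['data'])` → prints [8, 1, 6]
`print(deep['nested']['a'])` → prints [4, 4]

Answer:
[8, 1, 6, 269]
[4, 4, 596]
[8, 1, 6]
[4, 4]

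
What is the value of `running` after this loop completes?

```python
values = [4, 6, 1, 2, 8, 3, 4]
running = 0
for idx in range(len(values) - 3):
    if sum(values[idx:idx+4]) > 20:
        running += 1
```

Count windows with sum > 20
`running` takes the values: 0

Answer: 0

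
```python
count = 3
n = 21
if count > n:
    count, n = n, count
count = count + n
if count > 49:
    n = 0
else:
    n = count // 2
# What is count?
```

Trace:
`count = 3` → count = 3
`n = 21` → n = 21
`if count > n: ...` → count > n is False → no variable changes
`count = count + n` → count = 24
`if count > 49: ...` → count > 49 is False, take else branch → n = 12
So count = 24

Answer: 24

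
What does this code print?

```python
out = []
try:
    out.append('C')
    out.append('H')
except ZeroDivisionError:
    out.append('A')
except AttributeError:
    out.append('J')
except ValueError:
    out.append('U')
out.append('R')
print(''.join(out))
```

Execution trace: 'C' (try body) → 'H' (try body, no exception) → 'R' (after the try/except). Output: CHR

Answer: CHR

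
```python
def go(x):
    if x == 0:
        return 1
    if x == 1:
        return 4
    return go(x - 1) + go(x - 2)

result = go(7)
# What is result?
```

Build up from base cases: go(0)=1, go(1)=4, go(2)=5, go(3)=9, go(4)=14, go(5)=23, go(6)=37, ..., go(7)=60

Answer: 60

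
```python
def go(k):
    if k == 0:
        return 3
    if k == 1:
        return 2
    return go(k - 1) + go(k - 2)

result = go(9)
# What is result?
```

Build up from base cases: go(0)=3, go(1)=2, go(2)=5, go(3)=7, go(4)=12, go(5)=19, go(6)=31, ..., go(9)=131

Answer: 131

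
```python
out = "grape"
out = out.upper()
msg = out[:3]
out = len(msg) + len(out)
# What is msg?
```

Trace:
`out = "grape"` → out = 'grape'
`out = out.upper()` → out = 'GRAPE'
`msg = out[:3]` → msg = 'GRA'
`out = len(msg) + len(out)` → out = 8
So msg = 'GRA'

Answer: 'GRA'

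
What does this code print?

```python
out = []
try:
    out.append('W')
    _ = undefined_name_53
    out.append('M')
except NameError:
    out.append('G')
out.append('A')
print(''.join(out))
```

Execution trace: 'W' (try body) → 'G' (except NameError) → 'A' (after the try/except). Output: WGA

Answer: WGA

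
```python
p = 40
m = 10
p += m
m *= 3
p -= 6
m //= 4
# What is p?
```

Trace:
`p = 40` → p = 40
`m = 10` → m = 10
`p += m` → p = 50
`m *= 3` → m = 30
`p -= 6` → p = 44
`m //= 4` → m = 7
So p = 44

Answer: 44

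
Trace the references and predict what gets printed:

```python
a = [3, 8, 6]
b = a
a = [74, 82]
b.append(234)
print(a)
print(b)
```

Key concept: rebinding vs mutation: a is rebound to a new list, b still points at the original.
Step by step:
`a = [3, 8, 6]` → a = [3, 8, 6]
`b = a` → b = [3, 8, 6] (same object as a)
`a = [74, 82]` → a = [74, 82]
`b.append(234)` → b = [3, 8, 6, 234]
`print(a)` → prints [74, 82]
`print(b)` → prints [3, 8, 6, 234]

Answer:
[74, 82]
[3, 8, 6, 234]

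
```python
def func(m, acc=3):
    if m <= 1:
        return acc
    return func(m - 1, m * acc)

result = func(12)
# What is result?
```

Accumulator trace (n, acc): (12, 3) -> (11, 36) -> (10, 396) -> (9, 3960) -> (8, 35640) -> (7, 285120) -> (6, 1995840) -> (5, 11975040) -> (4, 59875200) -> (3, 239500800) -> (2, 718502400) -> (1, 1437004800) -> return 1437004800

Answer: 1437004800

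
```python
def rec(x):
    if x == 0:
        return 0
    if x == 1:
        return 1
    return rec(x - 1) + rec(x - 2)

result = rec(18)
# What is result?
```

Build up from base cases: rec(0)=0, rec(1)=1, rec(2)=1, rec(3)=2, rec(4)=3, rec(5)=5, rec(6)=8, ..., rec(18)=2584

Answer: 2584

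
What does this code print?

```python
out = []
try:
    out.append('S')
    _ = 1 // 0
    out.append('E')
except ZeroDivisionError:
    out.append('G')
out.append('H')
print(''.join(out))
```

Execution trace: 'S' (try body) → 'G' (except ZeroDivisionError) → 'H' (after the try/except). Output: SGH

Answer: SGH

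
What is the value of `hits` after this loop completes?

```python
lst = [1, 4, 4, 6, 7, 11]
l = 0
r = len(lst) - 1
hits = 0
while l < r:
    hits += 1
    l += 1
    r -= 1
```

Iterations until pointers meet (list length 6)
`hits` takes the values: 0 → 1 → 2 → 3

Answer: 3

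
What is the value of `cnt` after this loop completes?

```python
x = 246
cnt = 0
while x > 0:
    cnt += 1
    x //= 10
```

Count digits by repeated division by 10
`cnt` takes the values: 0 → 1 → 2 → 3

Answer: 3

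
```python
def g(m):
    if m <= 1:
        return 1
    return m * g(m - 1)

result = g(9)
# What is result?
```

g(9) = 9 * 8 * 7 * 6 * 5 * 4 * 3 * 2 * 1 = 362880

Answer: 362880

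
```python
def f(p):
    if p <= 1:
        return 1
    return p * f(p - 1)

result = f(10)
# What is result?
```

f(10) = 10 * 9 * 8 * 7 * 6 * 5 * 4 * 3 * 2 * 1 = 3628800

Answer: 3628800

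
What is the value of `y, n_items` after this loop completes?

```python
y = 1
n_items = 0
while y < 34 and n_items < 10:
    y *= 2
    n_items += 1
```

Double until >= 34 or 10 iterations
`y, n_items` takes the values: (1, 0) → (2, 0) → (2, 1) → (4, 1) → (4, 2) → (8, 2) → (8, 3) → (16, 3) → (16, 4) → (32, 4) → (32, 5) → (64, 5) → (64, 6)

Answer: 64, 6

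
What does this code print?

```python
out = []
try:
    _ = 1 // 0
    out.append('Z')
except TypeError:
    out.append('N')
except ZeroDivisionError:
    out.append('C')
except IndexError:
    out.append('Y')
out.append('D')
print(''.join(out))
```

Execution trace: 'C' (except ZeroDivisionError) → 'D' (after the try/except). Output: CD

Answer: CD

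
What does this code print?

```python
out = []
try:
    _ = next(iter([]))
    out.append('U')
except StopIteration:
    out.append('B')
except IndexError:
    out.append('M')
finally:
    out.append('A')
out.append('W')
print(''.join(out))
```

Execution trace: 'B' (except StopIteration) → 'A' (finally) → 'W' (after the try/except). Output: BAW

Answer: BAW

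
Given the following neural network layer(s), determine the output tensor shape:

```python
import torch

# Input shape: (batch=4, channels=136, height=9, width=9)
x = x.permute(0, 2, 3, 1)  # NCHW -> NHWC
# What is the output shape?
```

Input: (4, 136, 9, 9) -> Output: (4, 9, 9, 136)

Answer: (4, 9, 9, 136)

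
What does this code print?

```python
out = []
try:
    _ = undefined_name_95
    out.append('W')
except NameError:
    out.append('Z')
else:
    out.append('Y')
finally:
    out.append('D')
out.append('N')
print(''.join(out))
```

Execution trace: 'Z' (except NameError) → 'D' (finally) → 'N' (after the try/except). Output: ZDN

Answer: ZDN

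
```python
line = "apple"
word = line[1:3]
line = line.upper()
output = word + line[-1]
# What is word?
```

Trace:
`line = "apple"` → line = 'apple'
`word = line[1:3]` → word = 'pp'
`line = line.upper()` → line = 'APPLE'
`output = word + line[-1]` → output = 'ppE'
So word = 'pp'

Answer: 'pp'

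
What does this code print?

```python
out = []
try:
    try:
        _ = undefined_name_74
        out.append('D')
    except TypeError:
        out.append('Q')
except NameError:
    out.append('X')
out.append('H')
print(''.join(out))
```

Execution trace: 'X' (outer except NameError) → 'H' (after the try/except). Output: XH

Answer: XH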